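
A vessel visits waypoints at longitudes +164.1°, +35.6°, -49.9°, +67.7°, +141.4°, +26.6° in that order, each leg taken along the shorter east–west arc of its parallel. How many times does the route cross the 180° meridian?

Leg 1: +164.1° → +35.6°, shortest Δλ = -128.5° (west) — does not cross 180°.
Leg 2: +35.6° → -49.9°, shortest Δλ = -85.5° (west) — does not cross 180°.
Leg 3: -49.9° → +67.7°, shortest Δλ = 117.6° (east) — does not cross 180°.
Leg 4: +67.7° → +141.4°, shortest Δλ = 73.7° (east) — does not cross 180°.
Leg 5: +141.4° → +26.6°, shortest Δλ = -114.8° (west) — does not cross 180°.
Total crossings: 0.

0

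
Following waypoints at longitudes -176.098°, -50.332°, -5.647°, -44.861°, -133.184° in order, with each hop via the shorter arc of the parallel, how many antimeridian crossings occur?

Leg 1: -176.098° → -50.332°, shortest Δλ = 125.766° (east) — does not cross 180°.
Leg 2: -50.332° → -5.647°, shortest Δλ = 44.685° (east) — does not cross 180°.
Leg 3: -5.647° → -44.861°, shortest Δλ = -39.214° (west) — does not cross 180°.
Leg 4: -44.861° → -133.184°, shortest Δλ = -88.323° (west) — does not cross 180°.
Total crossings: 0.

0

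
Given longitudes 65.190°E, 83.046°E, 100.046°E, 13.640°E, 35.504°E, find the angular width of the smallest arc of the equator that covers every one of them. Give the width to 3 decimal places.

Sort the longitudes: +13.640°, +35.504°, +65.190°, +83.046°, +100.046°.
Eastward gaps between consecutive values (wrapping around): 21.864°, 29.686°, 17.856°, 17.000°, 273.594°.
Largest gap = 273.594° ⇒ minimal covering band is its complement: 360° − 273.594° = 86.406°.
Band runs from +13.640° eastward to +100.046°.

86.406°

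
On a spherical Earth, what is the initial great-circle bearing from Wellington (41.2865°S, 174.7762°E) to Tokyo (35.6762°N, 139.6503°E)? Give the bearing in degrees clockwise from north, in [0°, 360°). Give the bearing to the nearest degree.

Δλ = 139.6503 − 174.7762 = -35.1259°.
θ = atan2( sin Δλ · cos φ₂ , cos φ₁ · sin φ₂ − sin φ₁ · cos φ₂ · cos Δλ )
  = atan2(-0.46739, 0.87661) = -28.066° → normalised to [0°, 360°): 331.934°.

332°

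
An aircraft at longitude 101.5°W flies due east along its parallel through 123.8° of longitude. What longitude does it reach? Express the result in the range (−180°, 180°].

22.3°E

Start at -101.5°; shift +123.8° → +22.3°.
+22.3° already lies in (−180°, 180°].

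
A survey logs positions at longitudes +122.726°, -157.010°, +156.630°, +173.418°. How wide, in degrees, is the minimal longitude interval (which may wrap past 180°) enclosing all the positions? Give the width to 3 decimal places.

80.264°

Sort the longitudes: -157.010°, +122.726°, +156.630°, +173.418°.
Eastward gaps between consecutive values (wrapping around): 279.736°, 33.904°, 16.788°, 29.572°.
Largest gap = 279.736° ⇒ minimal covering band is its complement: 360° − 279.736° = 80.264°.
Band runs from +122.726° eastward to -157.010°, crossing the antimeridian.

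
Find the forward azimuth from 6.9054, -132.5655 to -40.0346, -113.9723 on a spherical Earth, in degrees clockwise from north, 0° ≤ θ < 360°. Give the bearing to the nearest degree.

Δλ = -113.9723 − -132.5655 = 18.5932°.
θ = atan2( sin Δλ · cos φ₂ , cos φ₁ · sin φ₂ − sin φ₁ · cos φ₂ · cos Δλ )
  = atan2(0.24413, -0.72583) = 161.410° → normalised to [0°, 360°): 161.410°.

161°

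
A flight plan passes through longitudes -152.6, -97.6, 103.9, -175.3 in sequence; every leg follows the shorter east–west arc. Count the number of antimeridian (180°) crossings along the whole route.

Leg 1: -152.6° → -97.6°, shortest Δλ = 55.0° (east) — does not cross 180°.
Leg 2: -97.6° → +103.9°, shortest Δλ = -158.5° (west) — crosses 180°.
Leg 3: +103.9° → -175.3°, shortest Δλ = 80.8° (east) — crosses 180°.
Total crossings: 2.

2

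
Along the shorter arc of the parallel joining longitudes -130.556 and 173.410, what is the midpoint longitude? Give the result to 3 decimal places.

-158.573°

Signed shortest Δλ from -130.556° to +173.410° is -56.034°.
Midpoint longitude = -130.556° + (-56.034°)/2 = -130.556° − 28.017° = -158.573°.
(The naïve average (-130.556 + +173.410)/2 = 21.427° is on the wrong side of the globe.)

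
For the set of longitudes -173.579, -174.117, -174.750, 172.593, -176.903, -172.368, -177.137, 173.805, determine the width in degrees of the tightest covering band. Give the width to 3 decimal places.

15.039°

Sort the longitudes: -177.137°, -176.903°, -174.750°, -174.117°, -173.579°, -172.368°, +172.593°, +173.805°.
Eastward gaps between consecutive values (wrapping around): 0.234°, 2.153°, 0.633°, 0.538°, 1.211°, 344.961°, 1.212°, 9.058°.
Largest gap = 344.961° ⇒ minimal covering band is its complement: 360° − 344.961° = 15.039°.
Band runs from +172.593° eastward to -172.368°, crossing the antimeridian.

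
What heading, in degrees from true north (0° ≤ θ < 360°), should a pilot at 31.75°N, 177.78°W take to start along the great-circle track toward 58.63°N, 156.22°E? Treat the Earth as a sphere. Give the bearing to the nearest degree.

335°

Δλ = 156.22 − -177.78 = 334.00°; wrapped into (−180°, 180°]: -26.00°.
θ = atan2( sin Δλ · cos φ₂ , cos φ₁ · sin φ₂ − sin φ₁ · cos φ₂ · cos Δλ )
  = atan2(-0.22820, 0.47985) = -25.434° → normalised to [0°, 360°): 334.566°.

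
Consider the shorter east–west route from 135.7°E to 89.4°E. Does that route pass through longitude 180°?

No

Signed shortest Δλ = ((89.4 − 135.7 + 180) mod 360) − 180 = -46.3°.
Going west by 46.3° from +135.7° reaches +89.4° without touching 180°.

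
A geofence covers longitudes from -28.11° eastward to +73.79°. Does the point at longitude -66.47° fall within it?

Band width going east from -28.11° to +73.79°: ((73.79 − -28.11) mod 360) = 101.90°.
Offset of -66.47° east of the west edge: ((-66.47 − -28.11) mod 360) = 321.64°.
321.64° > 101.90° ⇒ outside.

No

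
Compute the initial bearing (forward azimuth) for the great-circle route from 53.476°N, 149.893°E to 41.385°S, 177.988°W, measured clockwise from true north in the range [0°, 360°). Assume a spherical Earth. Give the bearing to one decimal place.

Δλ = -177.988 − 149.893 = -327.881°; wrapped into (−180°, 180°]: 32.119°.
θ = atan2( sin Δλ · cos φ₂ , cos φ₁ · sin φ₂ − sin φ₁ · cos φ₂ · cos Δλ )
  = atan2(0.39891, -0.90412) = 156.192° → normalised to [0°, 360°): 156.192°.

156.2°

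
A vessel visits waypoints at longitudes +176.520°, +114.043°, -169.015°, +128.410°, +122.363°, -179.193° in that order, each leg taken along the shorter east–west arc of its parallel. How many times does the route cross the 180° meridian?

3

Leg 1: +176.520° → +114.043°, shortest Δλ = -62.477° (west) — does not cross 180°.
Leg 2: +114.043° → -169.015°, shortest Δλ = 76.942° (east) — crosses 180°.
Leg 3: -169.015° → +128.410°, shortest Δλ = -62.575° (west) — crosses 180°.
Leg 4: +128.410° → +122.363°, shortest Δλ = -6.047° (west) — does not cross 180°.
Leg 5: +122.363° → -179.193°, shortest Δλ = 58.444° (east) — crosses 180°.
Total crossings: 3.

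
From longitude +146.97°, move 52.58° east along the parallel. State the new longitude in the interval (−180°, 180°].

-160.45°

Start at +146.97°; shift +52.58° → +199.55°.
+199.55° lies outside (−180°, 180°]; subtract 360° → -160.45°.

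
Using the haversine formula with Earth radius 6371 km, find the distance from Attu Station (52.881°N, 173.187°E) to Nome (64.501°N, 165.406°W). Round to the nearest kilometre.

1772 km

Δλ = -165.406 − 173.187 = -338.593°; wrapped into (−180°, 180°]: 21.407°.
Δφ = 64.501 − 52.881 = 11.620°.
a = sin²(Δφ/2) + cos φ₁ · cos φ₂ · sin²(Δλ/2) = 0.019209.
c = 2·atan2(√a, √(1−a)) = 0.27809 rad → d = 6371·c ≈ 1771.69 km.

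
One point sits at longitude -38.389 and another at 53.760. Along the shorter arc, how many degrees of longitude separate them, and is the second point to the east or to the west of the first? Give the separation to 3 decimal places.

92.149° east

Raw difference: 53.760 − -38.389 = 92.149°.
Normalise into (−180°, 180°]: 92.149° stays 92.149°.
Positive ⇒ the second point lies to the east; separation 92.149°.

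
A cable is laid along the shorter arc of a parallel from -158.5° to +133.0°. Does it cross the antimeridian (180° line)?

Yes

Naïve |133.0 − -158.5| = 291.5° > 180°, so the shorter arc goes the other way round — across 180°.
Signed shortest Δλ = ((133.0 − -158.5 + 180) mod 360) − 180 = -68.5°.
Going west by 68.5° from -158.5° passes through 180° before reaching +133.0°.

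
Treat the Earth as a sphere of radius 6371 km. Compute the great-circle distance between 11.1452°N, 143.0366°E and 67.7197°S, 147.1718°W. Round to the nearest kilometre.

10329 km

Δλ = -147.1718 − 143.0366 = -290.2084°; wrapped into (−180°, 180°]: 69.7916°.
Δφ = -67.7197 − 11.1452 = -78.8649°.
a = sin²(Δφ/2) + cos φ₁ · cos φ₂ · sin²(Δλ/2) = 0.525183.
c = 2·atan2(√a, √(1−a)) = 1.62118 rad → d = 6371·c ≈ 10328.57 km.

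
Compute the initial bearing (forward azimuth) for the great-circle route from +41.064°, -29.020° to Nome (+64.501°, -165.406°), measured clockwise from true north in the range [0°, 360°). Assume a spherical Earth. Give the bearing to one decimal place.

Δλ = -165.406 − -29.020 = -136.386°.
θ = atan2( sin Δλ · cos φ₂ , cos φ₁ · sin φ₂ − sin φ₁ · cos φ₂ · cos Δλ )
  = atan2(-0.29695, 0.88528) = -18.543° → normalised to [0°, 360°): 341.457°.

341.5°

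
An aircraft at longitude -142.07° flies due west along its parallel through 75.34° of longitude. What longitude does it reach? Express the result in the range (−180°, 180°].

Start at -142.07°; shift −75.34° → -217.41°.
-217.41° lies outside (−180°, 180°]; add 360° → +142.59°.

+142.59°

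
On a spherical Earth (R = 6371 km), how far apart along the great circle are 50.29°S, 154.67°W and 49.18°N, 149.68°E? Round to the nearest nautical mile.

6621 nmi

Δλ = 149.68 − -154.67 = 304.35°; wrapped into (−180°, 180°]: -55.65°.
Δφ = 49.18 − -50.29 = 99.47°.
a = sin²(Δφ/2) + cos φ₁ · cos φ₂ · sin²(Δλ/2) = 0.673260.
c = 2·atan2(√a, √(1−a)) = 1.92465 rad → d = 6371·c ≈ 12261.97 km ≈ 6620.94 nmi.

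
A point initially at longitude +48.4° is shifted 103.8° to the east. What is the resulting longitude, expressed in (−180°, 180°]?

Start at +48.4°; shift +103.8° → +152.2°.
+152.2° already lies in (−180°, 180°].

+152.2°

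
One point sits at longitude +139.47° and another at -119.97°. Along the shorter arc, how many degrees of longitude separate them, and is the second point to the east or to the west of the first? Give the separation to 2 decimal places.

Raw difference: -119.97 − 139.47 = -259.44°.
Normalise into (−180°, 180°]: -259.44° + 360° = 100.56°.
Positive ⇒ the second point lies to the east; separation 100.56°.

100.56° east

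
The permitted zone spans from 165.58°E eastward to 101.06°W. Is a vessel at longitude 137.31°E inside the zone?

No

Band width going east from +165.58° to -101.06°: ((-101.06 − 165.58) mod 360) = 93.36°.
Offset of +137.31° east of the west edge: ((137.31 − 165.58) mod 360) = 331.73°.
331.73° > 93.36° ⇒ outside.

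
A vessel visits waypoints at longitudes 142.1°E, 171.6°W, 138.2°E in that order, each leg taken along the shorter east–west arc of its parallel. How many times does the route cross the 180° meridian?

Leg 1: +142.1° → -171.6°, shortest Δλ = 46.3° (east) — crosses 180°.
Leg 2: -171.6° → +138.2°, shortest Δλ = -50.2° (west) — crosses 180°.
Total crossings: 2.

2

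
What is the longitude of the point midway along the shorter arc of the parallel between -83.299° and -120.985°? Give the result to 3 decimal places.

-102.142°

Signed shortest Δλ from -83.299° to -120.985° is -37.686°.
Midpoint longitude = -83.299° + (-37.686°)/2 = -83.299° − 18.843° = -102.142°.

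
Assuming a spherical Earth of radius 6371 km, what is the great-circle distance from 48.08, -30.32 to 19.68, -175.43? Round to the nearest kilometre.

Δλ = -175.43 − -30.32 = -145.11°.
Δφ = 19.68 − 48.08 = -28.40°.
a = sin²(Δφ/2) + cos φ₁ · cos φ₂ · sin²(Δλ/2) = 0.632707.
c = 2·atan2(√a, √(1−a)) = 1.83943 rad → d = 6371·c ≈ 11719.00 km.

11719 km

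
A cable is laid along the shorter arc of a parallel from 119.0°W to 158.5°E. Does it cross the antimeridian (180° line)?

Naïve |158.5 − -119.0| = 277.5° > 180°, so the shorter arc goes the other way round — across 180°.
Signed shortest Δλ = ((158.5 − -119.0 + 180) mod 360) − 180 = -82.5°.
Going west by 82.5° from -119.0° passes through 180° before reaching +158.5°.

Yes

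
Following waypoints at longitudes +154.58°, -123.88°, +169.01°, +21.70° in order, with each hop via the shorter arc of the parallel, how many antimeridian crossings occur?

2

Leg 1: +154.58° → -123.88°, shortest Δλ = 81.54° (east) — crosses 180°.
Leg 2: -123.88° → +169.01°, shortest Δλ = -67.11° (west) — crosses 180°.
Leg 3: +169.01° → +21.70°, shortest Δλ = -147.31° (west) — does not cross 180°.
Total crossings: 2.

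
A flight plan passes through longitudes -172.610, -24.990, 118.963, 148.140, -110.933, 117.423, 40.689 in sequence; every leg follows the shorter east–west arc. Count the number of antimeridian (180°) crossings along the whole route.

2

Leg 1: -172.610° → -24.990°, shortest Δλ = 147.62° (east) — does not cross 180°.
Leg 2: -24.990° → +118.963°, shortest Δλ = 143.953° (east) — does not cross 180°.
Leg 3: +118.963° → +148.140°, shortest Δλ = 29.177° (east) — does not cross 180°.
Leg 4: +148.140° → -110.933°, shortest Δλ = 100.927° (east) — crosses 180°.
Leg 5: -110.933° → +117.423°, shortest Δλ = -131.644° (west) — crosses 180°.
Leg 6: +117.423° → +40.689°, shortest Δλ = -76.734° (west) — does not cross 180°.
Total crossings: 2.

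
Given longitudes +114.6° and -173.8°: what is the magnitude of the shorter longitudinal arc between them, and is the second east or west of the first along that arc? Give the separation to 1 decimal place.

Raw difference: -173.8 − 114.6 = -288.4°.
Normalise into (−180°, 180°]: -288.4° + 360° = 71.6°.
Positive ⇒ the second point lies to the east; separation 71.6°.

71.6° east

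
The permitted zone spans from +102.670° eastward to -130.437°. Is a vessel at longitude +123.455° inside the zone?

Yes

Band width going east from +102.670° to -130.437°: ((-130.437 − 102.670) mod 360) = 126.893°.
Offset of +123.455° east of the west edge: ((123.455 − 102.670) mod 360) = 20.785°.
20.785° ≤ 126.893° ⇒ inside.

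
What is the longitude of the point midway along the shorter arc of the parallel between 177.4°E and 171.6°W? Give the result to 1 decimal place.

Signed shortest Δλ from +177.4° to -171.6° is +11.0°.
Midpoint longitude = +177.4° + (+11.0°)/2 = +177.4° + 5.5° = +182.9°.
Normalise into (−180°, 180°]: -177.1°.
(The naïve average (+177.4 + -171.6)/2 = 2.9° is on the wrong side of the globe.)

177.1°W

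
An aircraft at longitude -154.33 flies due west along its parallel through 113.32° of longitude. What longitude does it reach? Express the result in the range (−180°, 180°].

+92.35°

Start at -154.33°; shift −113.32° → -267.65°.
-267.65° lies outside (−180°, 180°]; add 360° → +92.35°.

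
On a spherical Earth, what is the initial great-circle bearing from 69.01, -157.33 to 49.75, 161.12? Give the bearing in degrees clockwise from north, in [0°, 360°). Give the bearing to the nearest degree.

247°

Δλ = 161.12 − -157.33 = 318.45°; wrapped into (−180°, 180°]: -41.55°.
θ = atan2( sin Δλ · cos φ₂ , cos φ₁ · sin φ₂ − sin φ₁ · cos φ₂ · cos Δλ )
  = atan2(-0.42856, -0.17806) = -112.563° → normalised to [0°, 360°): 247.437°.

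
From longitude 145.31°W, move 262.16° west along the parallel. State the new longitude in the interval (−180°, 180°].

47.47°W

Start at -145.31°; shift −262.16° → -407.47°.
-407.47° lies outside (−180°, 180°]; add 360° → -47.47°.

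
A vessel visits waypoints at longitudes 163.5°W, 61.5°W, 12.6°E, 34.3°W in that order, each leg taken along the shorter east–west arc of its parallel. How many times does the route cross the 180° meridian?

0

Leg 1: -163.5° → -61.5°, shortest Δλ = 102.0° (east) — does not cross 180°.
Leg 2: -61.5° → +12.6°, shortest Δλ = 74.1° (east) — does not cross 180°.
Leg 3: +12.6° → -34.3°, shortest Δλ = -46.9° (west) — does not cross 180°.
Total crossings: 0.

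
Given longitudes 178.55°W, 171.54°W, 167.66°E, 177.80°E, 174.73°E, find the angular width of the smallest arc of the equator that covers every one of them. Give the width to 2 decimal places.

20.80°

Sort the longitudes: -178.55°, -171.54°, +167.66°, +174.73°, +177.80°.
Eastward gaps between consecutive values (wrapping around): 7.01°, 339.20°, 7.07°, 3.07°, 3.65°.
Largest gap = 339.20° ⇒ minimal covering band is its complement: 360° − 339.20° = 20.80°.
Band runs from +167.66° eastward to -171.54°, crossing the antimeridian.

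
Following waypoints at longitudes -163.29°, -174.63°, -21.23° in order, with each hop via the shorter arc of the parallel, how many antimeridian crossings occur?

0

Leg 1: -163.29° → -174.63°, shortest Δλ = -11.34° (west) — does not cross 180°.
Leg 2: -174.63° → -21.23°, shortest Δλ = 153.4° (east) — does not cross 180°.
Total crossings: 0.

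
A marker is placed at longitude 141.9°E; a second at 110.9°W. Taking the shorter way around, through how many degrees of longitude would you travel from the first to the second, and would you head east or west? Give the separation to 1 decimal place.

Raw difference: -110.9 − 141.9 = -252.8°.
Normalise into (−180°, 180°]: -252.8° + 360° = 107.2°.
Positive ⇒ the second point lies to the east; separation 107.2°.

107.2° east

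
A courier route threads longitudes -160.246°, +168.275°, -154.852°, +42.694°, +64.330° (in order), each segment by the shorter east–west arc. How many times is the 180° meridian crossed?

3

Leg 1: -160.246° → +168.275°, shortest Δλ = -31.479° (west) — crosses 180°.
Leg 2: +168.275° → -154.852°, shortest Δλ = 36.873° (east) — crosses 180°.
Leg 3: -154.852° → +42.694°, shortest Δλ = -162.454° (west) — crosses 180°.
Leg 4: +42.694° → +64.330°, shortest Δλ = 21.636° (east) — does not cross 180°.
Total crossings: 3.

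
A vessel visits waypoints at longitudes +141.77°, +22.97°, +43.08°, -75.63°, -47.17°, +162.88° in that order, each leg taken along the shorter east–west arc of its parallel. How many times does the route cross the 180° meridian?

Leg 1: +141.77° → +22.97°, shortest Δλ = -118.8° (west) — does not cross 180°.
Leg 2: +22.97° → +43.08°, shortest Δλ = 20.11° (east) — does not cross 180°.
Leg 3: +43.08° → -75.63°, shortest Δλ = -118.71° (west) — does not cross 180°.
Leg 4: -75.63° → -47.17°, shortest Δλ = 28.46° (east) — does not cross 180°.
Leg 5: -47.17° → +162.88°, shortest Δλ = -149.95° (west) — crosses 180°.
Total crossings: 1.

1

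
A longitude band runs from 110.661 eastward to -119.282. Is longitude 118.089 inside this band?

Yes

Band width going east from +110.661° to -119.282°: ((-119.282 − 110.661) mod 360) = 130.057°.
Offset of +118.089° east of the west edge: ((118.089 − 110.661) mod 360) = 7.428°.
7.428° ≤ 130.057° ⇒ inside.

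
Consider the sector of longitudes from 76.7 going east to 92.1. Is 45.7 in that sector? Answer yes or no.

Band width going east from +76.7° to +92.1°: ((92.1 − 76.7) mod 360) = 15.4°.
Offset of +45.7° east of the west edge: ((45.7 − 76.7) mod 360) = 329.0°.
329.0° > 15.4° ⇒ outside.

No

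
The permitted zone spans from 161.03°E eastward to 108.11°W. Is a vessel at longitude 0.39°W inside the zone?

No

Band width going east from +161.03° to -108.11°: ((-108.11 − 161.03) mod 360) = 90.86°.
Offset of -0.39° east of the west edge: ((-0.39 − 161.03) mod 360) = 198.58°.
198.58° > 90.86° ⇒ outside.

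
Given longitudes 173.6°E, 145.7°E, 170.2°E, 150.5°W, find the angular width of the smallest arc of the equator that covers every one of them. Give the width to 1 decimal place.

Sort the longitudes: -150.5°, +145.7°, +170.2°, +173.6°.
Eastward gaps between consecutive values (wrapping around): 296.2°, 24.5°, 3.4°, 35.9°.
Largest gap = 296.2° ⇒ minimal covering band is its complement: 360° − 296.2° = 63.8°.
Band runs from +145.7° eastward to -150.5°, crossing the antimeridian.

63.8°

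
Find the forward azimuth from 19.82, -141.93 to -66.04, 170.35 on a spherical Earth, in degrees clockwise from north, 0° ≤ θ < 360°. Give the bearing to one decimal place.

Δλ = 170.35 − -141.93 = 312.28°; wrapped into (−180°, 180°]: -47.72°.
θ = atan2( sin Δλ · cos φ₂ , cos φ₁ · sin φ₂ − sin φ₁ · cos φ₂ · cos Δλ )
  = atan2(-0.30046, -0.95233) = -162.490° → normalised to [0°, 360°): 197.510°.

197.5°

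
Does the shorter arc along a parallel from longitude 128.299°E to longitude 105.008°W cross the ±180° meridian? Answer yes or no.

Yes

Naïve |-105.008 − 128.299| = 233.307° > 180°, so the shorter arc goes the other way round — across 180°.
Signed shortest Δλ = ((-105.008 − 128.299 + 180) mod 360) − 180 = 126.693°.
Going east by 126.693° from +128.299° passes through 180° before reaching -105.008°.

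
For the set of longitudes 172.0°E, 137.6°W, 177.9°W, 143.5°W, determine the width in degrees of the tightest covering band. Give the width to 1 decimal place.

Sort the longitudes: -177.9°, -143.5°, -137.6°, +172.0°.
Eastward gaps between consecutive values (wrapping around): 34.4°, 5.9°, 309.6°, 10.1°.
Largest gap = 309.6° ⇒ minimal covering band is its complement: 360° − 309.6° = 50.4°.
Band runs from +172.0° eastward to -137.6°, crossing the antimeridian.

50.4°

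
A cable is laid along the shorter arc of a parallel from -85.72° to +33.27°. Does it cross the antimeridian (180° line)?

Signed shortest Δλ = ((33.27 − -85.72 + 180) mod 360) − 180 = 118.99°.
Going east by 118.99° from -85.72° reaches +33.27° without touching 180°.

No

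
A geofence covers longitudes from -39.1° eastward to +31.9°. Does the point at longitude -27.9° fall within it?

Yes

Band width going east from -39.1° to +31.9°: ((31.9 − -39.1) mod 360) = 71.0°.
Offset of -27.9° east of the west edge: ((-27.9 − -39.1) mod 360) = 11.2°.
11.2° ≤ 71.0° ⇒ inside.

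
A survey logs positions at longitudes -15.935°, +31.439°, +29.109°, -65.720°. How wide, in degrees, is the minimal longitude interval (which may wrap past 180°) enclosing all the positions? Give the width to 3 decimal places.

Sort the longitudes: -65.720°, -15.935°, +29.109°, +31.439°.
Eastward gaps between consecutive values (wrapping around): 49.785°, 45.044°, 2.330°, 262.841°.
Largest gap = 262.841° ⇒ minimal covering band is its complement: 360° − 262.841° = 97.159°.
Band runs from -65.720° eastward to +31.439°.

97.159°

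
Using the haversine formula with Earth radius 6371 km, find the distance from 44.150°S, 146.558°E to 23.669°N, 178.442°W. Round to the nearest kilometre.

Δλ = -178.442 − 146.558 = -325.000°; wrapped into (−180°, 180°]: 35.000°.
Δφ = 23.669 − -44.150 = 67.819°.
a = sin²(Δφ/2) + cos φ₁ · cos φ₂ · sin²(Δλ/2) = 0.370656.
c = 2·atan2(√a, √(1−a)) = 1.30913 rad → d = 6371·c ≈ 8340.49 km.

8340 km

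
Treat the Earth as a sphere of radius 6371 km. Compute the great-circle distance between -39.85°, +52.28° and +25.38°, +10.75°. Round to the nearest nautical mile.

Δλ = 10.75 − 52.28 = -41.53°.
Δφ = 25.38 − -39.85 = 65.23°.
a = sin²(Δφ/2) + cos φ₁ · cos φ₂ · sin²(Δλ/2) = 0.377698.
c = 2·atan2(√a, √(1−a)) = 1.32368 rad → d = 6371·c ≈ 8433.19 km ≈ 4553.56 nmi.

4554 nmi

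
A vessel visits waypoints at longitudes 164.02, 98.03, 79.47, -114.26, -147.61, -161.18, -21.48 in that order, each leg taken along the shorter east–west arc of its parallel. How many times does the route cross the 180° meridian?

Leg 1: +164.02° → +98.03°, shortest Δλ = -65.99° (west) — does not cross 180°.
Leg 2: +98.03° → +79.47°, shortest Δλ = -18.56° (west) — does not cross 180°.
Leg 3: +79.47° → -114.26°, shortest Δλ = 166.27° (east) — crosses 180°.
Leg 4: -114.26° → -147.61°, shortest Δλ = -33.35° (west) — does not cross 180°.
Leg 5: -147.61° → -161.18°, shortest Δλ = -13.57° (west) — does not cross 180°.
Leg 6: -161.18° → -21.48°, shortest Δλ = 139.7° (east) — does not cross 180°.
Total crossings: 1.

1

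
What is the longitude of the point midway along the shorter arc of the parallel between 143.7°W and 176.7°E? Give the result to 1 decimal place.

Signed shortest Δλ from -143.7° to +176.7° is -39.6°.
Midpoint longitude = -143.7° + (-39.6°)/2 = -143.7° − 19.8° = -163.5°.
(The naïve average (-143.7 + +176.7)/2 = 16.5° is on the wrong side of the globe.)

163.5°W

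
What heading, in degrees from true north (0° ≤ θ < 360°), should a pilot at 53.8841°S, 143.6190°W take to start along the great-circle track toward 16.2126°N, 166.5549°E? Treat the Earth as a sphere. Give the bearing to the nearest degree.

Δλ = 166.5549 − -143.6190 = 310.1739°; wrapped into (−180°, 180°]: -49.8261°.
θ = atan2( sin Δλ · cos φ₂ , cos φ₁ · sin φ₂ − sin φ₁ · cos φ₂ · cos Δλ )
  = atan2(-0.73370, 0.66498) = -47.813° → normalised to [0°, 360°): 312.187°.

312°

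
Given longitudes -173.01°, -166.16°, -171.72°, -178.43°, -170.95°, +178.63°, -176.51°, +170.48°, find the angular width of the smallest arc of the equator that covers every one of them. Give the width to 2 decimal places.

23.36°

Sort the longitudes: -178.43°, -176.51°, -173.01°, -171.72°, -170.95°, -166.16°, +170.48°, +178.63°.
Eastward gaps between consecutive values (wrapping around): 1.92°, 3.50°, 1.29°, 0.77°, 4.79°, 336.64°, 8.15°, 2.94°.
Largest gap = 336.64° ⇒ minimal covering band is its complement: 360° − 336.64° = 23.36°.
Band runs from +170.48° eastward to -166.16°, crossing the antimeridian.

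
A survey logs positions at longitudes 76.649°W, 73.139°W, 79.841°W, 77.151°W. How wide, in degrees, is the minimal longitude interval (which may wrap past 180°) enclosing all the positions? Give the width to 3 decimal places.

6.702°

Sort the longitudes: -79.841°, -77.151°, -76.649°, -73.139°.
Eastward gaps between consecutive values (wrapping around): 2.690°, 0.502°, 3.510°, 353.298°.
Largest gap = 353.298° ⇒ minimal covering band is its complement: 360° − 353.298° = 6.702°.
Band runs from -79.841° eastward to -73.139°.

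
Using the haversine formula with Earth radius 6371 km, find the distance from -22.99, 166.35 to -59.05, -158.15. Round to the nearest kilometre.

4883 km

Δλ = -158.15 − 166.35 = -324.50°; wrapped into (−180°, 180°]: 35.50°.
Δφ = -59.05 − -22.99 = -36.06°.
a = sin²(Δφ/2) + cos φ₁ · cos φ₂ · sin²(Δλ/2) = 0.139802.
c = 2·atan2(√a, √(1−a)) = 0.76642 rad → d = 6371·c ≈ 4882.89 km.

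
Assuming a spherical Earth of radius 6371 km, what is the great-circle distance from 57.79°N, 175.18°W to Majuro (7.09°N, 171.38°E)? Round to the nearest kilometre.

5756 km

Δλ = 171.38 − -175.18 = 346.56°; wrapped into (−180°, 180°]: -13.44°.
Δφ = 7.09 − 57.79 = -50.70°.
a = sin²(Δφ/2) + cos φ₁ · cos φ₂ · sin²(Δλ/2) = 0.190552.
c = 2·atan2(√a, √(1−a)) = 0.90346 rad → d = 6371·c ≈ 5755.95 km.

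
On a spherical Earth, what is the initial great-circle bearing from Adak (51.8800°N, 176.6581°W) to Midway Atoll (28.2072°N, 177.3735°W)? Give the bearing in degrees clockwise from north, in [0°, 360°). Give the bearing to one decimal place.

Δλ = -177.3735 − -176.6581 = -0.7154°.
θ = atan2( sin Δλ · cos φ₂ , cos φ₁ · sin φ₂ − sin φ₁ · cos φ₂ · cos Δλ )
  = atan2(-0.01100, -0.40146) = -178.430° → normalised to [0°, 360°): 181.570°.

181.6°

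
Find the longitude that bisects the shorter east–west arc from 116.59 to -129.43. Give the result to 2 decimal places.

+173.58°

Signed shortest Δλ from +116.59° to -129.43° is +113.98°.
Midpoint longitude = +116.59° + (+113.98°)/2 = +116.59° + 56.99° = +173.58°.
(The naïve average (+116.59 + -129.43)/2 = -6.42° is on the wrong side of the globe.)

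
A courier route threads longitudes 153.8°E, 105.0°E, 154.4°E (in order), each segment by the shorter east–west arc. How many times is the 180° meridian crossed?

Leg 1: +153.8° → +105.0°, shortest Δλ = -48.8° (west) — does not cross 180°.
Leg 2: +105.0° → +154.4°, shortest Δλ = 49.4° (east) — does not cross 180°.
Total crossings: 0.

0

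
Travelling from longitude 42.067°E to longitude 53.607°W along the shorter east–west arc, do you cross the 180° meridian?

No

Signed shortest Δλ = ((-53.607 − 42.067 + 180) mod 360) − 180 = -95.674°.
Going west by 95.674° from +42.067° reaches -53.607° without touching 180°.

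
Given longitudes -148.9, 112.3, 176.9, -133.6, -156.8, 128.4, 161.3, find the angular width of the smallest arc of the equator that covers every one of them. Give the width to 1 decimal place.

Sort the longitudes: -156.8°, -148.9°, -133.6°, +112.3°, +128.4°, +161.3°, +176.9°.
Eastward gaps between consecutive values (wrapping around): 7.9°, 15.3°, 245.9°, 16.1°, 32.9°, 15.6°, 26.3°.
Largest gap = 245.9° ⇒ minimal covering band is its complement: 360° − 245.9° = 114.1°.
Band runs from +112.3° eastward to -133.6°, crossing the antimeridian.

114.1°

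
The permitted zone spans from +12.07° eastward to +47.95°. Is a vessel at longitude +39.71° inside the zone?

Yes

Band width going east from +12.07° to +47.95°: ((47.95 − 12.07) mod 360) = 35.88°.
Offset of +39.71° east of the west edge: ((39.71 − 12.07) mod 360) = 27.64°.
27.64° ≤ 35.88° ⇒ inside.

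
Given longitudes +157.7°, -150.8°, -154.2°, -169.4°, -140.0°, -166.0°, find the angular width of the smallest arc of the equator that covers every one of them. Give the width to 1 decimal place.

Sort the longitudes: -169.4°, -166.0°, -154.2°, -150.8°, -140.0°, +157.7°.
Eastward gaps between consecutive values (wrapping around): 3.4°, 11.8°, 3.4°, 10.8°, 297.7°, 32.9°.
Largest gap = 297.7° ⇒ minimal covering band is its complement: 360° − 297.7° = 62.3°.
Band runs from +157.7° eastward to -140.0°, crossing the antimeridian.

62.3°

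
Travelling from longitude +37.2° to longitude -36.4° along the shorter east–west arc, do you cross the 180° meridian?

Signed shortest Δλ = ((-36.4 − 37.2 + 180) mod 360) − 180 = -73.6°.
Going west by 73.6° from +37.2° reaches -36.4° without touching 180°.

No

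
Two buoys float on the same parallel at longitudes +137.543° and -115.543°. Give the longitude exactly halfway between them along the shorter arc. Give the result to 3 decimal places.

-169.000°

Signed shortest Δλ from +137.543° to -115.543° is +106.914°.
Midpoint longitude = +137.543° + (+106.914°)/2 = +137.543° + 53.457° = +191.000°.
Normalise into (−180°, 180°]: -169.000°.
(The naïve average (+137.543 + -115.543)/2 = 11.0° is on the wrong side of the globe.)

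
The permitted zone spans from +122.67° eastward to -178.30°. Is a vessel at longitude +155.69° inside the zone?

Band width going east from +122.67° to -178.30°: ((-178.30 − 122.67) mod 360) = 59.03°.
Offset of +155.69° east of the west edge: ((155.69 − 122.67) mod 360) = 33.02°.
33.02° ≤ 59.03° ⇒ inside.

Yes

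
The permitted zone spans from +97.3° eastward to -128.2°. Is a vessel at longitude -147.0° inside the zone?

Yes

Band width going east from +97.3° to -128.2°: ((-128.2 − 97.3) mod 360) = 134.5°.
Offset of -147.0° east of the west edge: ((-147.0 − 97.3) mod 360) = 115.7°.
115.7° ≤ 134.5° ⇒ inside.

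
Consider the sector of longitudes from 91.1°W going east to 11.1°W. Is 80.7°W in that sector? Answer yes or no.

Band width going east from -91.1° to -11.1°: ((-11.1 − -91.1) mod 360) = 80.0°.
Offset of -80.7° east of the west edge: ((-80.7 − -91.1) mod 360) = 10.4°.
10.4° ≤ 80.0° ⇒ inside.

Yes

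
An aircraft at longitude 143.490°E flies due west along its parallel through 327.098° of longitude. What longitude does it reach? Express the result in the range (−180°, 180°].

Start at +143.490°; shift −327.098° → -183.608°.
-183.608° lies outside (−180°, 180°]; add 360° → +176.392°.

176.392°E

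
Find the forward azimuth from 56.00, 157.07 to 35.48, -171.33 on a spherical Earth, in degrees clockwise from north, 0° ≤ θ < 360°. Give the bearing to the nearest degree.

Δλ = -171.33 − 157.07 = -328.40°; wrapped into (−180°, 180°]: 31.60°.
θ = atan2( sin Δλ · cos φ₂ , cos φ₁ · sin φ₂ − sin φ₁ · cos φ₂ · cos Δλ )
  = atan2(0.42669, -0.25044) = 120.410° → normalised to [0°, 360°): 120.410°.

120°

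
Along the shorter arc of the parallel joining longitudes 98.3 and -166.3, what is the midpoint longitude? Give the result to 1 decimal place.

Signed shortest Δλ from +98.3° to -166.3° is +95.4°.
Midpoint longitude = +98.3° + (+95.4°)/2 = +98.3° + 47.7° = +146.0°.
(The naïve average (+98.3 + -166.3)/2 = -34.0° is on the wrong side of the globe.)

+146.0°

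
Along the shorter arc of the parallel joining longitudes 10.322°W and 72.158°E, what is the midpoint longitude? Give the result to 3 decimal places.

Signed shortest Δλ from -10.322° to +72.158° is +82.480°.
Midpoint longitude = -10.322° + (+82.480°)/2 = -10.322° + 41.240° = +30.918°.

30.918°E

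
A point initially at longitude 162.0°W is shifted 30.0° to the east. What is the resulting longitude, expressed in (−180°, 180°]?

Start at -162.0°; shift +30.0° → -132.0°.
-132.0° already lies in (−180°, 180°].

132.0°W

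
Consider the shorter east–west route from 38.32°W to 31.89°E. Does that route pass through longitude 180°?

No

Signed shortest Δλ = ((31.89 − -38.32 + 180) mod 360) − 180 = 70.21°.
Going east by 70.21° from -38.32° reaches +31.89° without touching 180°.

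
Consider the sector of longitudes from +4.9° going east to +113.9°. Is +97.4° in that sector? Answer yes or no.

Band width going east from +4.9° to +113.9°: ((113.9 − 4.9) mod 360) = 109.0°.
Offset of +97.4° east of the west edge: ((97.4 − 4.9) mod 360) = 92.5°.
92.5° ≤ 109.0° ⇒ inside.

Yes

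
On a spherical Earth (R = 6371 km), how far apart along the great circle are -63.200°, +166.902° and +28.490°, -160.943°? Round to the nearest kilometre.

Δλ = -160.943 − 166.902 = -327.845°; wrapped into (−180°, 180°]: 32.155°.
Δφ = 28.490 − -63.200 = 91.690°.
a = sin²(Δφ/2) + cos φ₁ · cos φ₂ · sin²(Δλ/2) = 0.545138.
c = 2·atan2(√a, √(1−a)) = 1.66120 rad → d = 6371·c ≈ 10583.48 km.

10583 km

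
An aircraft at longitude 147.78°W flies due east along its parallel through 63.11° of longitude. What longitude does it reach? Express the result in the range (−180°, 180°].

Start at -147.78°; shift +63.11° → -84.67°.
-84.67° already lies in (−180°, 180°].

84.67°W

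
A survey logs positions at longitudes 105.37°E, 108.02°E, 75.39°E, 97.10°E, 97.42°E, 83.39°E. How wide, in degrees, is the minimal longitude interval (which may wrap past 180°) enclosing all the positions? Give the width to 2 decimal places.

32.63°

Sort the longitudes: +75.39°, +83.39°, +97.10°, +97.42°, +105.37°, +108.02°.
Eastward gaps between consecutive values (wrapping around): 8.00°, 13.71°, 0.32°, 7.95°, 2.65°, 327.37°.
Largest gap = 327.37° ⇒ minimal covering band is its complement: 360° − 327.37° = 32.63°.
Band runs from +75.39° eastward to +108.02°.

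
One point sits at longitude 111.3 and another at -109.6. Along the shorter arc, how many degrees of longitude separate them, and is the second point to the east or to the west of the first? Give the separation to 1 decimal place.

139.1° east

Raw difference: -109.6 − 111.3 = -220.9°.
Normalise into (−180°, 180°]: -220.9° + 360° = 139.1°.
Positive ⇒ the second point lies to the east; separation 139.1°.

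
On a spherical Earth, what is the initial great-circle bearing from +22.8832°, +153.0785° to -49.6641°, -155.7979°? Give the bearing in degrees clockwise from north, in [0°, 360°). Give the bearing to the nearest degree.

150°

Δλ = -155.7979 − 153.0785 = -308.8764°; wrapped into (−180°, 180°]: 51.1236°.
θ = atan2( sin Δλ · cos φ₂ , cos φ₁ · sin φ₂ − sin φ₁ · cos φ₂ · cos Δλ )
  = atan2(0.50390, -0.86025) = 149.640° → normalised to [0°, 360°): 149.640°.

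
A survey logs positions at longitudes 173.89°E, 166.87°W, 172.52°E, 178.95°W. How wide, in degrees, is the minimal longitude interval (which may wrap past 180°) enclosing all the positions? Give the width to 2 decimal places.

Sort the longitudes: -178.95°, -166.87°, +172.52°, +173.89°.
Eastward gaps between consecutive values (wrapping around): 12.08°, 339.39°, 1.37°, 7.16°.
Largest gap = 339.39° ⇒ minimal covering band is its complement: 360° − 339.39° = 20.61°.
Band runs from +172.52° eastward to -166.87°, crossing the antimeridian.

20.61°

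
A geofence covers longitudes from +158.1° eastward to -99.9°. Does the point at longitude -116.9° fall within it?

Band width going east from +158.1° to -99.9°: ((-99.9 − 158.1) mod 360) = 102.0°.
Offset of -116.9° east of the west edge: ((-116.9 − 158.1) mod 360) = 85.0°.
85.0° ≤ 102.0° ⇒ inside.

Yes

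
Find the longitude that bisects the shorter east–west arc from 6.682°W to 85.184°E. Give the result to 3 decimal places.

39.251°E

Signed shortest Δλ from -6.682° to +85.184° is +91.866°.
Midpoint longitude = -6.682° + (+91.866°)/2 = -6.682° + 45.933° = +39.251°.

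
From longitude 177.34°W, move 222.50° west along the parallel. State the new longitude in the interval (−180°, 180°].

39.84°W

Start at -177.34°; shift −222.50° → -399.84°.
-399.84° lies outside (−180°, 180°]; add 360° → -39.84°.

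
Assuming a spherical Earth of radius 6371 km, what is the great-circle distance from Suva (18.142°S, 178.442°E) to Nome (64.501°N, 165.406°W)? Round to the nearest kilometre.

9293 km

Δλ = -165.406 − 178.442 = -343.848°; wrapped into (−180°, 180°]: 16.152°.
Δφ = 64.501 − -18.142 = 82.643°.
a = sin²(Δφ/2) + cos φ₁ · cos φ₂ · sin²(Δλ/2) = 0.444048.
c = 2·atan2(√a, √(1−a)) = 1.45866 rad → d = 6371·c ≈ 9293.11 km.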